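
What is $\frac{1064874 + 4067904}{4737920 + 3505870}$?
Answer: $\frac{855463}{1373965} \approx 0.62262$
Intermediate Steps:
$\frac{1064874 + 4067904}{4737920 + 3505870} = \frac{5132778}{8243790} = 5132778 \cdot \frac{1}{8243790} = \frac{855463}{1373965}$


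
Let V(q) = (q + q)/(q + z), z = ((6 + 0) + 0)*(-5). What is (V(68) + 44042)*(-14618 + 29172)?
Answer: 641039356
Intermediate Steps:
z = -30 (z = (6 + 0)*(-5) = 6*(-5) = -30)
V(q) = 2*q/(-30 + q) (V(q) = (q + q)/(q - 30) = (2*q)/(-30 + q) = 2*q/(-30 + q))
(V(68) + 44042)*(-14618 + 29172) = (2*68/(-30 + 68) + 44042)*(-14618 + 29172) = (2*68/38 + 44042)*14554 = (2*68*(1/38) + 44042)*14554 = (68/19 + 44042)*14554 = (836866/19)*14554 = 641039356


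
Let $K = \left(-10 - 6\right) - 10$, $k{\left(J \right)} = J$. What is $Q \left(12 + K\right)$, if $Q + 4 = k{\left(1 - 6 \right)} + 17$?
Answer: $-112$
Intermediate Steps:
$K = -26$ ($K = -16 - 10 = -26$)
$Q = 8$ ($Q = -4 + \left(\left(1 - 6\right) + 17\right) = -4 + \left(-5 + 17\right) = -4 + 12 = 8$)
$Q \left(12 + K\right) = 8 \left(12 - 26\right) = 8 \left(-14\right) = -112$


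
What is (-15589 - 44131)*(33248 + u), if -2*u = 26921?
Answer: -1181709500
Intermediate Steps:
u = -26921/2 (u = -1/2*26921 = -26921/2 ≈ -13461.)
(-15589 - 44131)*(33248 + u) = (-15589 - 44131)*(33248 - 26921/2) = -59720*39575/2 = -1181709500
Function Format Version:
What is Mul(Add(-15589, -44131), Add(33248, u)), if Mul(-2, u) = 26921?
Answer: -1181709500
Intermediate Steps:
u = Rational(-26921, 2) (u = Mul(Rational(-1, 2), 26921) = Rational(-26921, 2) ≈ -13461.)
Mul(Add(-15589, -44131), Add(33248, u)) = Mul(Add(-15589, -44131), Add(33248, Rational(-26921, 2))) = Mul(-59720, Rational(39575, 2)) = -1181709500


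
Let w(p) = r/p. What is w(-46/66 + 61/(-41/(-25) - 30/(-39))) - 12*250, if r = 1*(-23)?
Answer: -636414099/212072 ≈ -3000.9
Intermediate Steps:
r = -23
w(p) = -23/p
w(-46/66 + 61/(-41/(-25) - 30/(-39))) - 12*250 = -23/(-46/66 + 61/(-41/(-25) - 30/(-39))) - 12*250 = -23/(-46*1/66 + 61/(-41*(-1/25) - 30*(-1/39))) - 3000 = -23/(-23/33 + 61/(41/25 + 10/13)) - 3000 = -23/(-23/33 + 61/(783/325)) - 3000 = -23/(-23/33 + 61*(325/783)) - 3000 = -23/(-23/33 + 19825/783) - 3000 = -23/212072/8613 - 3000 = -23*8613/212072 - 3000 = -198099/212072 - 3000 = -636414099/212072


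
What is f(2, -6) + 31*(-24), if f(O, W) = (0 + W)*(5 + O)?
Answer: -786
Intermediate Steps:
f(O, W) = W*(5 + O)
f(2, -6) + 31*(-24) = -6*(5 + 2) + 31*(-24) = -6*7 - 744 = -42 - 744 = -786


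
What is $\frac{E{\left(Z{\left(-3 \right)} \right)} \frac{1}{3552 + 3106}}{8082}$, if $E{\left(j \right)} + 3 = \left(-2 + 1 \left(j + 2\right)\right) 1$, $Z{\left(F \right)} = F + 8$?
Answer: $\frac{1}{26904978} \approx 3.7168 \cdot 10^{-8}$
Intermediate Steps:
$Z{\left(F \right)} = 8 + F$
$E{\left(j \right)} = -3 + j$ ($E{\left(j \right)} = -3 + \left(-2 + 1 \left(j + 2\right)\right) 1 = -3 + \left(-2 + 1 \left(2 + j\right)\right) 1 = -3 + \left(-2 + \left(2 + j\right)\right) 1 = -3 + j 1 = -3 + j$)
$\frac{E{\left(Z{\left(-3 \right)} \right)} \frac{1}{3552 + 3106}}{8082} = \frac{\left(-3 + \left(8 - 3\right)\right) \frac{1}{3552 + 3106}}{8082} = \frac{-3 + 5}{6658} \cdot \frac{1}{8082} = 2 \cdot \frac{1}{6658} \cdot \frac{1}{8082} = \frac{1}{3329} \cdot \frac{1}{8082} = \frac{1}{26904978}$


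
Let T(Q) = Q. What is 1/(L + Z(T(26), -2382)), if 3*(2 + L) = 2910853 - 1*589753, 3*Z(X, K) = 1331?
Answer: 3/2322425 ≈ 1.2918e-6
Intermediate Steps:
Z(X, K) = 1331/3 (Z(X, K) = (⅓)*1331 = 1331/3)
L = 773698 (L = -2 + (2910853 - 1*589753)/3 = -2 + (2910853 - 589753)/3 = -2 + (⅓)*2321100 = -2 + 773700 = 773698)
1/(L + Z(T(26), -2382)) = 1/(773698 + 1331/3) = 1/(2322425/3) = 3/2322425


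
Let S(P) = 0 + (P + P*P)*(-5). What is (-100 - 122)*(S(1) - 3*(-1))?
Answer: 1554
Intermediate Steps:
S(P) = -5*P - 5*P² (S(P) = 0 + (P + P²)*(-5) = 0 + (-5*P - 5*P²) = -5*P - 5*P²)
(-100 - 122)*(S(1) - 3*(-1)) = (-100 - 122)*(-5*1*(1 + 1) - 3*(-1)) = -222*(-5*1*2 + 3) = -222*(-10 + 3) = -222*(-7) = 1554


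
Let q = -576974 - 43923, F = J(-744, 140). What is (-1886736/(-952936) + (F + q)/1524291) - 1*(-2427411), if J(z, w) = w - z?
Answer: 6387576858201722/2631434363 ≈ 2.4274e+6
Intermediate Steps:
F = 884 (F = 140 - 1*(-744) = 140 + 744 = 884)
q = -620897
(-1886736/(-952936) + (F + q)/1524291) - 1*(-2427411) = (-1886736/(-952936) + (884 - 620897)/1524291) - 1*(-2427411) = (-1886736*(-1/952936) - 620013*1/1524291) + 2427411 = (10254/5179 - 206671/508097) + 2427411 = 4139677529/2631434363 + 2427411 = 6387576858201722/2631434363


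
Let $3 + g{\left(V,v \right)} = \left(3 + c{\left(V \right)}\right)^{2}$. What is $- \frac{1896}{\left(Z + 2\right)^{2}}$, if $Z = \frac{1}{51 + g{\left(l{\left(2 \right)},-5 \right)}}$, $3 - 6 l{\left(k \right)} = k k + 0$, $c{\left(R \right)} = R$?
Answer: $- \frac{1928368986}{4141225} \approx -465.65$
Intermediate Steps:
$l{\left(k \right)} = \frac{1}{2} - \frac{k^{2}}{6}$ ($l{\left(k \right)} = \frac{1}{2} - \frac{k k + 0}{6} = \frac{1}{2} - \frac{k^{2} + 0}{6} = \frac{1}{2} - \frac{k^{2}}{6}$)
$g{\left(V,v \right)} = -3 + \left(3 + V\right)^{2}$
$Z = \frac{36}{2017}$ ($Z = \frac{1}{51 - \left(3 - \left(3 + \left(\frac{1}{2} - \frac{2^{2}}{6}\right)\right)^{2}\right)} = \frac{1}{51 - \left(3 - \left(3 + \left(\frac{1}{2} - \frac{2}{3}\right)\right)^{2}\right)} = \frac{1}{51 - \left(3 - \left(3 - \frac{1}{6}\right)^{2}\right)} = \frac{1}{51 - \left(3 - \left(\frac{17}{6}\right)^{2}\right)} = \frac{1}{51 + \left(-3 + \frac{289}{36}\right)} = \frac{1}{51 + \frac{181}{36}} = \frac{1}{\frac{2017}{36}} = \frac{36}{2017} \approx 0.017848$)
$- \frac{1896}{\left(Z + 2\right)^{2}} = - \frac{1896}{\left(\frac{36}{2017} + 2\right)^{2}} = - \frac{1896}{\left(\frac{4070}{2017}\right)^{2}} = - \frac{1896}{\frac{16564900}{4068289}} = \left(-1896\right) \frac{4068289}{16564900} = - \frac{1928368986}{4141225}$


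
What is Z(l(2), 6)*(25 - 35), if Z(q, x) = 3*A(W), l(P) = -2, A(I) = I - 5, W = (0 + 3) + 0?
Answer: 60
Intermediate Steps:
W = 3 (W = 3 + 0 = 3)
A(I) = -5 + I
Z(q, x) = -6 (Z(q, x) = 3*(-5 + 3) = 3*(-2) = -6)
Z(l(2), 6)*(25 - 35) = -6*(25 - 35) = -6*(-10) = 60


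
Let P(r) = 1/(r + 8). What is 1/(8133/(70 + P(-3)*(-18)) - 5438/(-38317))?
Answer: 12721244/1559966221 ≈ 0.0081548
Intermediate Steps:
P(r) = 1/(8 + r)
1/(8133/(70 + P(-3)*(-18)) - 5438/(-38317)) = 1/(8133/(70 - 18/(8 - 3)) - 5438/(-38317)) = 1/(8133/(70 - 18/5) - 5438*(-1/38317)) = 1/(8133/(70 + (⅕)*(-18)) + 5438/38317) = 1/(8133/(70 - 18/5) + 5438/38317) = 1/(8133/(332/5) + 5438/38317) = 1/(8133*(5/332) + 5438/38317) = 1/(40665/332 + 5438/38317) = 1/(1559966221/12721244) = 12721244/1559966221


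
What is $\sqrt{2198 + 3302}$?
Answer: $10 \sqrt{55} \approx 74.162$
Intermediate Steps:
$\sqrt{2198 + 3302} = \sqrt{5500} = 10 \sqrt{55}$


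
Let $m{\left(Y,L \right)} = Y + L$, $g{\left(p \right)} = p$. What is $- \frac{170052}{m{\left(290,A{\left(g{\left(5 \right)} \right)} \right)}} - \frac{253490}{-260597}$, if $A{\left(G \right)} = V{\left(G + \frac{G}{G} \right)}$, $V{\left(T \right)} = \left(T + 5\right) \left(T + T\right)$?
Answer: $- \frac{22104034132}{54985967} \approx -401.99$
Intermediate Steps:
$V{\left(T \right)} = 2 T \left(5 + T\right)$ ($V{\left(T \right)} = \left(5 + T\right) 2 T = 2 T \left(5 + T\right)$)
$A{\left(G \right)} = 2 \left(1 + G\right) \left(6 + G\right)$ ($A{\left(G \right)} = 2 \left(G + \frac{G}{G}\right) \left(5 + \left(G + \frac{G}{G}\right)\right) = 2 \left(G + 1\right) \left(5 + \left(G + 1\right)\right) = 2 \left(1 + G\right) \left(5 + \left(1 + G\right)\right) = 2 \left(1 + G\right) \left(6 + G\right)$)
$m{\left(Y,L \right)} = L + Y$
$- \frac{170052}{m{\left(290,A{\left(g{\left(5 \right)} \right)} \right)}} - \frac{253490}{-260597} = - \frac{170052}{2 \left(1 + 5\right) \left(6 + 5\right) + 290} - \frac{253490}{-260597} = - \frac{170052}{2 \cdot 6 \cdot 11 + 290} - - \frac{253490}{260597} = - \frac{170052}{132 + 290} + \frac{253490}{260597} = - \frac{170052}{422} + \frac{253490}{260597} = \left(-170052\right) \frac{1}{422} + \frac{253490}{260597} = - \frac{85026}{211} + \frac{253490}{260597} = - \frac{22104034132}{54985967}$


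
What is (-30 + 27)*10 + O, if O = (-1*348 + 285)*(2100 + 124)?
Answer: -140142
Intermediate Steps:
O = -140112 (O = (-348 + 285)*2224 = -63*2224 = -140112)
(-30 + 27)*10 + O = (-30 + 27)*10 - 140112 = -3*10 - 140112 = -30 - 140112 = -140142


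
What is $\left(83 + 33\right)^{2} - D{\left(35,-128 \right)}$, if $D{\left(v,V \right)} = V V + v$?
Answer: $-2963$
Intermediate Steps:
$D{\left(v,V \right)} = v + V^{2}$ ($D{\left(v,V \right)} = V^{2} + v = v + V^{2}$)
$\left(83 + 33\right)^{2} - D{\left(35,-128 \right)} = \left(83 + 33\right)^{2} - \left(35 + \left(-128\right)^{2}\right) = 116^{2} - \left(35 + 16384\right) = 13456 - 16419 = -2963$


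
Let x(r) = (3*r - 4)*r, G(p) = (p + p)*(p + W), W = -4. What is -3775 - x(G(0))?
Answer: -3775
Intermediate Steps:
G(p) = 2*p*(-4 + p) (G(p) = (p + p)*(p - 4) = (2*p)*(-4 + p) = 2*p*(-4 + p))
x(r) = r*(-4 + 3*r) (x(r) = (-4 + 3*r)*r = r*(-4 + 3*r))
-3775 - x(G(0)) = -3775 - 2*0*(-4 + 0)*(-4 + 3*(2*0*(-4 + 0))) = -3775 - 2*0*(-4)*(-4 + 3*(2*0*(-4))) = -3775 - 0*(-4 + 3*0) = -3775 - 0*(-4 + 0) = -3775 - 0*(-4) = -3775 - 1*0 = -3775 + 0 = -3775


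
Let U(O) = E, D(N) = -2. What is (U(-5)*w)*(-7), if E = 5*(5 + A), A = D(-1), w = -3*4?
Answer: 1260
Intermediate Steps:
w = -12
A = -2
E = 15 (E = 5*(5 - 2) = 5*3 = 15)
U(O) = 15
(U(-5)*w)*(-7) = (15*(-12))*(-7) = -180*(-7) = 1260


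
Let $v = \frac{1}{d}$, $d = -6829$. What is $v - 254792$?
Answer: $- \frac{1739974569}{6829} \approx -2.5479 \cdot 10^{5}$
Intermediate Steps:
$v = - \frac{1}{6829}$ ($v = \frac{1}{-6829} = - \frac{1}{6829} \approx -0.00014643$)
$v - 254792 = - \frac{1}{6829} - 254792 = - \frac{1739974569}{6829}$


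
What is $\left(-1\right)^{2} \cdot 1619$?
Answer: $1619$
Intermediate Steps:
$\left(-1\right)^{2} \cdot 1619 = 1 \cdot 1619 = 1619$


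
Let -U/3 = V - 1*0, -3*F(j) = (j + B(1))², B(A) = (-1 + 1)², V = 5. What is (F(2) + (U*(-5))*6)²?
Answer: 1811716/9 ≈ 2.0130e+5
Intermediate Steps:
B(A) = 0 (B(A) = 0² = 0)
F(j) = -j²/3 (F(j) = -(j + 0)²/3 = -j²/3)
U = -15 (U = -3*(5 - 1*0) = -3*(5 + 0) = -3*5 = -15)
(F(2) + (U*(-5))*6)² = (-⅓*2² - 15*(-5)*6)² = (-⅓*4 + 75*6)² = (-4/3 + 450)² = (1346/3)² = 1811716/9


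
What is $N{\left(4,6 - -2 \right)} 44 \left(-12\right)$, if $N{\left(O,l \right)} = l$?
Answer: $-4224$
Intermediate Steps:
$N{\left(4,6 - -2 \right)} 44 \left(-12\right) = \left(6 - -2\right) 44 \left(-12\right) = \left(6 + 2\right) 44 \left(-12\right) = 8 \cdot 44 \left(-12\right) = 352 \left(-12\right) = -4224$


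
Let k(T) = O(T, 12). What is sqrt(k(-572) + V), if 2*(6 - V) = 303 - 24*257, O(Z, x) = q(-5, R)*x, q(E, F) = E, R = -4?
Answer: sqrt(11514)/2 ≈ 53.652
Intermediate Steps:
O(Z, x) = -5*x
k(T) = -60 (k(T) = -5*12 = -60)
V = 5877/2 (V = 6 - (303 - 24*257)/2 = 6 - (303 - 6168)/2 = 6 - 1/2*(-5865) = 6 + 5865/2 = 5877/2 ≈ 2938.5)
sqrt(k(-572) + V) = sqrt(-60 + 5877/2) = sqrt(5757/2) = sqrt(11514)/2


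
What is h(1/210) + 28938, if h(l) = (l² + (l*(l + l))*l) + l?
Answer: 33499357789/1157625 ≈ 28938.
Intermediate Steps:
h(l) = l + l² + 2*l³ (h(l) = (l² + (l*(2*l))*l) + l = (l² + (2*l²)*l) + l = (l² + 2*l³) + l = l + l² + 2*l³)
h(1/210) + 28938 = (1 + 1/210 + 2*(1/210)²)/210 + 28938 = (1 + 1/210 + 2*(1/44100))/210 + 28938 = (1 + 1/210 + 1/22050)/210 + 28938 = (1/210)*(11078/11025) + 28938 = 5539/1157625 + 28938 = 33499357789/1157625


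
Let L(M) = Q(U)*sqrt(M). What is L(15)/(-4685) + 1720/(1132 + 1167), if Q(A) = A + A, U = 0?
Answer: 1720/2299 ≈ 0.74815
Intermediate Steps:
Q(A) = 2*A
L(M) = 0 (L(M) = (2*0)*sqrt(M) = 0*sqrt(M) = 0)
L(15)/(-4685) + 1720/(1132 + 1167) = 0/(-4685) + 1720/(1132 + 1167) = 0*(-1/4685) + 1720/2299 = 0 + 1720*(1/2299) = 0 + 1720/2299 = 1720/2299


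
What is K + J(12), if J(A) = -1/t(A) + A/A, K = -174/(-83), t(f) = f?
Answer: 3001/996 ≈ 3.0131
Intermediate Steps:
K = 174/83 (K = -174*(-1/83) = 174/83 ≈ 2.0964)
J(A) = 1 - 1/A (J(A) = -1/A + A/A = -1/A + 1 = 1 - 1/A)
K + J(12) = 174/83 + (-1 + 12)/12 = 174/83 + (1/12)*11 = 174/83 + 11/12 = 3001/996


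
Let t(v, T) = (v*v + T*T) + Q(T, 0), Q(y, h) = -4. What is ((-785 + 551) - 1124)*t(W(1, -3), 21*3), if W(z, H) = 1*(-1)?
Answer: -5385828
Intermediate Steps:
W(z, H) = -1
t(v, T) = -4 + T² + v² (t(v, T) = (v*v + T*T) - 4 = (v² + T²) - 4 = (T² + v²) - 4 = -4 + T² + v²)
((-785 + 551) - 1124)*t(W(1, -3), 21*3) = ((-785 + 551) - 1124)*(-4 + (21*3)² + (-1)²) = (-234 - 1124)*(-4 + 63² + 1) = -1358*(-4 + 3969 + 1) = -1358*3966 = -5385828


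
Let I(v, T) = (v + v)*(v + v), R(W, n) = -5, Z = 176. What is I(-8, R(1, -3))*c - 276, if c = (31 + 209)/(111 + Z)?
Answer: -17772/287 ≈ -61.923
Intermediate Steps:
I(v, T) = 4*v² (I(v, T) = (2*v)*(2*v) = 4*v²)
c = 240/287 (c = (31 + 209)/(111 + 176) = 240/287 ≈ 0.83624)
I(-8, R(1, -3))*c - 276 = (4*(-8)²)*(240/287) - 276 = (4*64)*(240/287) - 276 = 256*(240/287) - 276 = 61440/287 - 276 = -17772/287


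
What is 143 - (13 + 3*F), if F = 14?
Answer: 88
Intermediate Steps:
143 - (13 + 3*F) = 143 - (13 + 3*14) = 143 - (13 + 42) = 143 - 1*55 = 143 - 55 = 88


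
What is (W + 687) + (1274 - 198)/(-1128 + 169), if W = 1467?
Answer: 2064610/959 ≈ 2152.9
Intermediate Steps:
(W + 687) + (1274 - 198)/(-1128 + 169) = (1467 + 687) + (1274 - 198)/(-1128 + 169) = 2154 + 1076/(-959) = 2154 + 1076*(-1/959) = 2154 - 1076/959 = 2064610/959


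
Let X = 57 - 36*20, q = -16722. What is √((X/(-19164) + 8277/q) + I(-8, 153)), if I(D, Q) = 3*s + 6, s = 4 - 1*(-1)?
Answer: √1627556799267723/8901678 ≈ 4.5321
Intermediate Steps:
X = -663 (X = 57 - 720 = -663)
s = 5 (s = 4 + 1 = 5)
I(D, Q) = 21 (I(D, Q) = 3*5 + 6 = 15 + 6 = 21)
√((X/(-19164) + 8277/q) + I(-8, 153)) = √((-663/(-19164) + 8277/(-16722)) + 21) = √((-663*(-1/19164) + 8277*(-1/16722)) + 21) = √((221/6388 - 2759/5574) + 21) = √(-8196319/17803356 + 21) = √(365674157/17803356) = √1627556799267723/8901678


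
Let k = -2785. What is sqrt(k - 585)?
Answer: I*sqrt(3370) ≈ 58.052*I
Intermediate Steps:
sqrt(k - 585) = sqrt(-2785 - 585) = sqrt(-3370) = I*sqrt(3370)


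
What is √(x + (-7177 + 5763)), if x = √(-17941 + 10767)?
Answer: √(-1414 + I*√7174) ≈ 1.1257 + 37.62*I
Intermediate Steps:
x = I*√7174 (x = √(-7174) = I*√7174 ≈ 84.699*I)
√(x + (-7177 + 5763)) = √(I*√7174 + (-7177 + 5763)) = √(I*√7174 - 1414) = √(-1414 + I*√7174)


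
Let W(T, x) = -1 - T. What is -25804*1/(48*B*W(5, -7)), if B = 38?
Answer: 6451/2736 ≈ 2.3578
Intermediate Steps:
-25804*1/(48*B*W(5, -7)) = -25804*1/(1824*(-1 - 1*5)) = -25804*1/(1824*(-1 - 5)) = -25804/(-6*38*48) = -25804/((-228*48)) = -25804/(-10944) = -25804*(-1/10944) = 6451/2736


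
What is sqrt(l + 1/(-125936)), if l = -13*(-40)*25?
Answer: sqrt(12886149320129)/31484 ≈ 114.02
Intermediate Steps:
l = 13000 (l = 520*25 = 13000)
sqrt(l + 1/(-125936)) = sqrt(13000 + 1/(-125936)) = sqrt(13000 - 1/125936) = sqrt(1637167999/125936) = sqrt(12886149320129)/31484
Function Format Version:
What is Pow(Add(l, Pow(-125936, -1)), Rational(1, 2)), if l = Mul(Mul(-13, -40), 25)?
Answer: Mul(Rational(1, 31484), Pow(12886149320129, Rational(1, 2))) ≈ 114.02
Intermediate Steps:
l = 13000 (l = Mul(520, 25) = 13000)
Pow(Add(l, Pow(-125936, -1)), Rational(1, 2)) = Pow(Add(13000, Pow(-125936, -1)), Rational(1, 2)) = Pow(Add(13000, Rational(-1, 125936)), Rational(1, 2)) = Pow(Rational(1637167999, 125936), Rational(1, 2)) = Mul(Rational(1, 31484), Pow(12886149320129, Rational(1, 2)))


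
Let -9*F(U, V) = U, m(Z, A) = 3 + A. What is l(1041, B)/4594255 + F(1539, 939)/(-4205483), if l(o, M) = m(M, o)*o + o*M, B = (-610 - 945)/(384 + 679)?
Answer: 4852506963231366/20538288162075395 ≈ 0.23627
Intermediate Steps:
B = -1555/1063 ≈ -1.4628
F(U, V) = -U/9
l(o, M) = M*o + o*(3 + o) (l(o, M) = (3 + o)*o + o*M = o*(3 + o) + M*o = M*o + o*(3 + o))
l(1041, B)/4594255 + F(1539, 939)/(-4205483) = (1041*(3 - 1555/1063 + 1041))/4594255 - ⅑*1539/(-4205483) = (1041*(1108217/1063))*(1/4594255) - 171*(-1/4205483) = (1153653897/1063)*(1/4594255) + 171/4205483 = 1153653897/4883693065 + 171/4205483 = 4852506963231366/20538288162075395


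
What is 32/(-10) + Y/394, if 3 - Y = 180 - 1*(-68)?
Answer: -7529/1970 ≈ -3.8218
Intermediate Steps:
Y = -245 (Y = 3 - (180 - 1*(-68)) = 3 - (180 + 68) = 3 - 1*248 = 3 - 248 = -245)
32/(-10) + Y/394 = 32/(-10) - 245/394 = 32*(-⅒) - 245*1/394 = -16/5 - 245/394 = -7529/1970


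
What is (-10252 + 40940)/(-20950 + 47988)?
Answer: 15344/13519 ≈ 1.1350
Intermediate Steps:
(-10252 + 40940)/(-20950 + 47988) = 30688/27038 = 30688*(1/27038) = 15344/13519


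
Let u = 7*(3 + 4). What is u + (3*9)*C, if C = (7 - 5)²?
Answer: 157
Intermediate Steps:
u = 49 (u = 7*7 = 49)
C = 4 (C = 2² = 4)
u + (3*9)*C = 49 + (3*9)*4 = 49 + 27*4 = 49 + 108 = 157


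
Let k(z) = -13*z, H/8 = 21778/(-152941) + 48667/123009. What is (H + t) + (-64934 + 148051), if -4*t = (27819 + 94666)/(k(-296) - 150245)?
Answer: 305234251046992673623/3672245667870924 ≈ 83119.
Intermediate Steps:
H = 38114317160/18813119469 (H = 8*(21778/(-152941) + 48667/123009) = 8*(21778*(-1/152941) + 48667*(1/123009)) = 8*(-21778/152941 + 48667/123009) = 8*(4764289645/18813119469) = 38114317160/18813119469 ≈ 2.0259)
t = 122485/585588 (t = -(27819 + 94666)/(4*(-13*(-296) - 150245)) = -122485/(4*(3848 - 150245)) = -122485/(4*(-146397)) = -122485*(-1)/(4*146397) = -¼*(-122485/146397) = 122485/585588 ≈ 0.20917)
(H + t) + (-64934 + 148051) = (38114317160/18813119469 + 122485/585588) + (-64934 + 148051) = 8207870565083515/3672245667870924 + 83117 = 305234251046992673623/3672245667870924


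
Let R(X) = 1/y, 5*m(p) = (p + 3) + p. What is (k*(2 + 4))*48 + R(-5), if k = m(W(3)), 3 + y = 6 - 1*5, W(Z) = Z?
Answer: 5179/10 ≈ 517.90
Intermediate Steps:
y = -2 (y = -3 + (6 - 1*5) = -3 + (6 - 5) = -3 + 1 = -2)
m(p) = ⅗ + 2*p/5 (m(p) = ((p + 3) + p)/5 = ((3 + p) + p)/5 = (3 + 2*p)/5 = ⅗ + 2*p/5)
k = 9/5 (k = ⅗ + (⅖)*3 = ⅗ + 6/5 = 9/5 ≈ 1.8000)
R(X) = -½ (R(X) = 1/(-2) = -½)
(k*(2 + 4))*48 + R(-5) = (9*(2 + 4)/5)*48 - ½ = ((9/5)*6)*48 - ½ = (54/5)*48 - ½ = 2592/5 - ½ = 5179/10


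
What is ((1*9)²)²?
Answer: 6561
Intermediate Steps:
((1*9)²)² = (9²)² = 81² = 6561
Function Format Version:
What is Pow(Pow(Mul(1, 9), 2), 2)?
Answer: 6561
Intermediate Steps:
Pow(Pow(Mul(1, 9), 2), 2) = Pow(Pow(9, 2), 2) = Pow(81, 2) = 6561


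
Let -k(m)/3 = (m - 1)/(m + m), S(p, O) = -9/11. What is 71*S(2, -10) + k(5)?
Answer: -3261/55 ≈ -59.291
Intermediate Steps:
S(p, O) = -9/11 (S(p, O) = -9*1/11 = -9/11)
k(m) = -3*(-1 + m)/(2*m) (k(m) = -3*(m - 1)/(m + m) = -3*(-1 + m)/(2*m))
71*S(2, -10) + k(5) = 71*(-9/11) + (3/2)*(1 - 1*5)/5 = -639/11 + (3/2)*(⅕)*(1 - 5) = -639/11 + (3/2)*(⅕)*(-4) = -639/11 - 6/5 = -3261/55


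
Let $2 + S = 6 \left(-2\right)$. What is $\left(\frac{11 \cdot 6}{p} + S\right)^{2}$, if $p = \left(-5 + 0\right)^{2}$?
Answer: $\frac{80656}{625} \approx 129.05$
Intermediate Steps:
$S = -14$ ($S = -2 + 6 \left(-2\right) = -2 - 12 = -14$)
$p = 25$ ($p = \left(-5\right)^{2} = 25$)
$\left(\frac{11 \cdot 6}{p} + S\right)^{2} = \left(\frac{11 \cdot 6}{25} - 14\right)^{2} = \left(66 \cdot \frac{1}{25} - 14\right)^{2} = \left(\frac{66}{25} - 14\right)^{2} = \left(- \frac{284}{25}\right)^{2} = \frac{80656}{625}$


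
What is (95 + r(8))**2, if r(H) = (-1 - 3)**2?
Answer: 12321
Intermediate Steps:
r(H) = 16 (r(H) = (-4)**2 = 16)
(95 + r(8))**2 = (95 + 16)**2 = 111**2 = 12321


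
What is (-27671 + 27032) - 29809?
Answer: -30448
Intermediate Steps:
(-27671 + 27032) - 29809 = -639 - 29809 = -30448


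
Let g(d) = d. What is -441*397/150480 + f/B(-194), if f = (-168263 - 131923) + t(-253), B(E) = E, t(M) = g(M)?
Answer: 2509783099/1621840 ≈ 1547.5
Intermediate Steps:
t(M) = M
f = -300439 (f = (-168263 - 131923) - 253 = -300186 - 253 = -300439)
-441*397/150480 + f/B(-194) = -441*397/150480 - 300439/(-194) = -175077*1/150480 - 300439*(-1/194) = -19453/16720 + 300439/194 = 2509783099/1621840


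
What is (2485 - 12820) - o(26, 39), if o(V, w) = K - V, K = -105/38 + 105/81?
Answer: -10575529/1026 ≈ -10308.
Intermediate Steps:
K = -1505/1026 (K = -105*1/38 + 105*(1/81) = -105/38 + 35/27 = -1505/1026 ≈ -1.4669)
o(V, w) = -1505/1026 - V
(2485 - 12820) - o(26, 39) = (2485 - 12820) - (-1505/1026 - 1*26) = -10335 - (-1505/1026 - 26) = -10335 - 1*(-28181/1026) = -10335 + 28181/1026 = -10575529/1026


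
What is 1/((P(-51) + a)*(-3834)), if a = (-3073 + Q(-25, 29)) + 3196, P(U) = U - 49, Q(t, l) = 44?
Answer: -1/256878 ≈ -3.8929e-6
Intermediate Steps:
P(U) = -49 + U
a = 167 (a = (-3073 + 44) + 3196 = -3029 + 3196 = 167)
1/((P(-51) + a)*(-3834)) = 1/(((-49 - 51) + 167)*(-3834)) = -1/3834/(-100 + 167) = -1/3834/67 = (1/67)*(-1/3834) = -1/256878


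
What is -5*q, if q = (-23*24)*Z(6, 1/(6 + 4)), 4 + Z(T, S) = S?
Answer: -10764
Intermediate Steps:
Z(T, S) = -4 + S
q = 10764/5 (q = (-23*24)*(-4 + 1/(6 + 4)) = -552*(-4 + 1/10) = -552*(-39/10) = 10764/5 ≈ 2152.8)
-5*q = -5*10764/5 = -10764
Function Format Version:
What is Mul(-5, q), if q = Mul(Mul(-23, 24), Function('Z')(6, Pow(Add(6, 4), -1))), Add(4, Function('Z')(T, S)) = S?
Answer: -10764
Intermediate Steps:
Function('Z')(T, S) = Add(-4, S)
q = Rational(10764, 5) (q = Mul(Mul(-23, 24), Add(-4, Pow(Add(6, 4), -1))) = Mul(-552, Add(-4, Pow(10, -1))) = Mul(-552, Add(-4, Rational(1, 10))) = Mul(-552, Rational(-39, 10)) = Rational(10764, 5) ≈ 2152.8)
Mul(-5, q) = Mul(-5, Rational(10764, 5)) = -10764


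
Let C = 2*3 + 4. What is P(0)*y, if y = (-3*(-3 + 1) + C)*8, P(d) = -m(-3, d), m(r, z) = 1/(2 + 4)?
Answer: -64/3 ≈ -21.333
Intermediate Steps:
C = 10 (C = 6 + 4 = 10)
m(r, z) = 1/6
P(d) = -1/6 (P(d) = -1*1/6 = -1/6)
y = 128 (y = (-3*(-3 + 1) + 10)*8 = (-3*(-2) + 10)*8 = (6 + 10)*8 = 16*8 = 128)
P(0)*y = -1/6*128 = -64/3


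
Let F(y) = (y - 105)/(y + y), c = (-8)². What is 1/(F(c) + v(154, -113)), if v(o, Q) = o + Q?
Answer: 128/5207 ≈ 0.024582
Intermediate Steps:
v(o, Q) = Q + o
c = 64
F(y) = (-105 + y)/(2*y) (F(y) = (-105 + y)/((2*y)) = (-105 + y)*(1/(2*y)) = (-105 + y)/(2*y))
1/(F(c) + v(154, -113)) = 1/((½)*(-105 + 64)/64 + (-113 + 154)) = 1/((½)*(1/64)*(-41) + 41) = 1/(-41/128 + 41) = 1/(5207/128) = 128/5207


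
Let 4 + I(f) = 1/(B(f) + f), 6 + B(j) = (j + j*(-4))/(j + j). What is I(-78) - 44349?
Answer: -7584365/171 ≈ -44353.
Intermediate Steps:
B(j) = -15/2 (B(j) = -6 + (j + j*(-4))/(j + j) = -6 + (j - 4*j)/((2*j)) = -6 + (-3*j)*(1/(2*j)) = -6 - 3/2 = -15/2)
I(f) = -4 + 1/(-15/2 + f)
I(-78) - 44349 = 2*(31 - 4*(-78))/(-15 + 2*(-78)) - 44349 = 2*(31 + 312)/(-15 - 156) - 44349 = 2*343/(-171) - 44349 = 2*(-1/171)*343 - 44349 = -686/171 - 44349 = -7584365/171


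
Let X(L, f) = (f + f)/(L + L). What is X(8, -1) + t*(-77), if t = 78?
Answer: -48049/8 ≈ -6006.1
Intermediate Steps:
X(L, f) = f/L (X(L, f) = (2*f)/((2*L)) = (2*f)*(1/(2*L)) = f/L)
X(8, -1) + t*(-77) = -1/8 + 78*(-77) = -1*⅛ - 6006 = -⅛ - 6006 = -48049/8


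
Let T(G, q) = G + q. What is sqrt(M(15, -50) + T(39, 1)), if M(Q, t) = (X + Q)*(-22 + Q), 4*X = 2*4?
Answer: I*sqrt(79) ≈ 8.8882*I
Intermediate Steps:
X = 2 (X = (2*4)/4 = (1/4)*8 = 2)
M(Q, t) = (-22 + Q)*(2 + Q) (M(Q, t) = (2 + Q)*(-22 + Q) = (-22 + Q)*(2 + Q))
sqrt(M(15, -50) + T(39, 1)) = sqrt((-44 + 15**2 - 20*15) + (39 + 1)) = sqrt((-44 + 225 - 300) + 40) = sqrt(-119 + 40) = sqrt(-79) = I*sqrt(79)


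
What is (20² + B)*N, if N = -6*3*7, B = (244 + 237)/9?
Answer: -57134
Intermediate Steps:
B = 481/9 (B = 481*(⅑) = 481/9 ≈ 53.444)
N = -126 (N = -18*7 = -126)
(20² + B)*N = (20² + 481/9)*(-126) = (400 + 481/9)*(-126) = (4081/9)*(-126) = -57134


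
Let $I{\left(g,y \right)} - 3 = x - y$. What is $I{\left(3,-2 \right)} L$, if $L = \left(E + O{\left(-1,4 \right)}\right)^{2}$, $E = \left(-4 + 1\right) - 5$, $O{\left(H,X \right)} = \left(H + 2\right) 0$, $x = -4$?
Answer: $64$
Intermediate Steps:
$O{\left(H,X \right)} = 0$ ($O{\left(H,X \right)} = \left(2 + H\right) 0 = 0$)
$I{\left(g,y \right)} = -1 - y$ ($I{\left(g,y \right)} = 3 - \left(4 + y\right) = -1 - y$)
$E = -8$ ($E = -3 - 5 = -8$)
$L = 64$ ($L = \left(-8 + 0\right)^{2} = \left(-8\right)^{2} = 64$)
$I{\left(3,-2 \right)} L = \left(-1 - -2\right) 64 = \left(-1 + 2\right) 64 = 1 \cdot 64 = 64$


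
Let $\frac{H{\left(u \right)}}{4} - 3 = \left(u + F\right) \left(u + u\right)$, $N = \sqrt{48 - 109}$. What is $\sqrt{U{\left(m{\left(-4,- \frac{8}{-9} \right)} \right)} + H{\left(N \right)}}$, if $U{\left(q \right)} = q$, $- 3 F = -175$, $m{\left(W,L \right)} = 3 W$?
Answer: $\frac{2 \sqrt{-1098 + 1050 i \sqrt{61}}}{3} \approx 39.933 + 45.636 i$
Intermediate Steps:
$F = \frac{175}{3}$ ($F = \left(- \frac{1}{3}\right) \left(-175\right) = \frac{175}{3} \approx 58.333$)
$N = i \sqrt{61}$ ($N = \sqrt{-61} = i \sqrt{61} \approx 7.8102 i$)
$H{\left(u \right)} = 12 + 8 u \left(\frac{175}{3} + u\right)$ ($H{\left(u \right)} = 12 + 4 \left(u + \frac{175}{3}\right) \left(u + u\right) = 12 + 4 \left(\frac{175}{3} + u\right) 2 u = 12 + 4 \cdot 2 u \left(\frac{175}{3} + u\right) = 12 + 8 u \left(\frac{175}{3} + u\right)$)
$\sqrt{U{\left(m{\left(-4,- \frac{8}{-9} \right)} \right)} + H{\left(N \right)}} = \sqrt{3 \left(-4\right) + \left(12 + 8 \left(i \sqrt{61}\right)^{2} + \frac{1400 i \sqrt{61}}{3}\right)} = \sqrt{-12 + \left(12 + 8 \left(-61\right) + \frac{1400 i \sqrt{61}}{3}\right)} = \sqrt{-12 + \left(12 - 488 + \frac{1400 i \sqrt{61}}{3}\right)} = \sqrt{-12 - \left(476 - \frac{1400 i \sqrt{61}}{3}\right)} = \sqrt{-488 + \frac{1400 i \sqrt{61}}{3}}$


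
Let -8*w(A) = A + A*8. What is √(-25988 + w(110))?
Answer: I*√104447/2 ≈ 161.59*I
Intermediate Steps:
w(A) = -9*A/8 (w(A) = -(A + A*8)/8 = -(A + 8*A)/8 = -9*A/8)
√(-25988 + w(110)) = √(-25988 - 9/8*110) = √(-25988 - 495/4) = √(-104447/4) = I*√104447/2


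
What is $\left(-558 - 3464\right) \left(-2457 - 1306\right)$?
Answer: $15134786$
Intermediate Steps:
$\left(-558 - 3464\right) \left(-2457 - 1306\right) = - 4022 \left(-2457 + \left(-1881 + 575\right)\right) = - 4022 \left(-2457 - 1306\right) = \left(-4022\right) \left(-3763\right) = 15134786$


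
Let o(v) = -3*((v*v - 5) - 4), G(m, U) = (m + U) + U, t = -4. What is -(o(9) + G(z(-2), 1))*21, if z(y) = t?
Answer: 4578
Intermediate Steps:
z(y) = -4
G(m, U) = m + 2*U (G(m, U) = (U + m) + U = m + 2*U)
o(v) = 27 - 3*v² (o(v) = -3*((v² - 5) - 4) = -3*((-5 + v²) - 4) = -3*(-9 + v²) = 27 - 3*v²)
-(o(9) + G(z(-2), 1))*21 = -((27 - 3*9²) + (-4 + 2*1))*21 = -((27 - 3*81) + (-4 + 2))*21 = -((27 - 243) - 2)*21 = -(-216 - 2)*21 = -(-218)*21 = -1*(-4578) = 4578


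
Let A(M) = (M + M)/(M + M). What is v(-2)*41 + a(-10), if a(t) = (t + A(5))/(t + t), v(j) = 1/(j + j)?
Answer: -49/5 ≈ -9.8000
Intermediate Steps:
v(j) = 1/(2*j)
A(M) = 1 (A(M) = (2*M)/((2*M)) = (2*M)*(1/(2*M)) = 1)
a(t) = (1 + t)/(2*t) (a(t) = (t + 1)/(t + t) = (1 + t)/((2*t)) = (1 + t)*(1/(2*t)) = (1 + t)/(2*t))
v(-2)*41 + a(-10) = ((½)/(-2))*41 + (½)*(1 - 10)/(-10) = ((½)*(-½))*41 + (½)*(-⅒)*(-9) = -¼*41 + 9/20 = -41/4 + 9/20 = -49/5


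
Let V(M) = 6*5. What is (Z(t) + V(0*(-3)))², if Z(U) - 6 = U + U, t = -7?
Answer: 484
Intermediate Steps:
V(M) = 30
Z(U) = 6 + 2*U (Z(U) = 6 + (U + U) = 6 + 2*U)
(Z(t) + V(0*(-3)))² = ((6 + 2*(-7)) + 30)² = ((6 - 14) + 30)² = (-8 + 30)² = 22² = 484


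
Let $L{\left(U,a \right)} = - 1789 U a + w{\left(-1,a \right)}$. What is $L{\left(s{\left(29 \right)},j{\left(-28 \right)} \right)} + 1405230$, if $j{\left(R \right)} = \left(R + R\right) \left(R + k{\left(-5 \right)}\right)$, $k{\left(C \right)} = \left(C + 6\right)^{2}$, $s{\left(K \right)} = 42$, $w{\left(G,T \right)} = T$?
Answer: $-112201914$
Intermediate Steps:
$k{\left(C \right)} = \left(6 + C\right)^{2}$
$j{\left(R \right)} = 2 R \left(1 + R\right)$ ($j{\left(R \right)} = \left(R + R\right) \left(R + \left(6 - 5\right)^{2}\right) = 2 R \left(R + 1^{2}\right) = 2 R \left(R + 1\right) = 2 R \left(1 + R\right)$)
$L{\left(U,a \right)} = a - 1789 U a$ ($L{\left(U,a \right)} = - 1789 U a + a = a - 1789 U a$)
$L{\left(s{\left(29 \right)},j{\left(-28 \right)} \right)} + 1405230 = 2 \left(-28\right) \left(1 - 28\right) \left(1 - 75138\right) + 1405230 = 2 \left(-28\right) \left(-27\right) \left(1 - 75138\right) + 1405230 = 1512 \left(-75137\right) + 1405230 = -113607144 + 1405230 = -112201914$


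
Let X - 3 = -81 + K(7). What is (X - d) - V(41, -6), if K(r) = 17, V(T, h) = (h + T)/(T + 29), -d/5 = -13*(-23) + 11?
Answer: 2977/2 ≈ 1488.5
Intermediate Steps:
d = -1550 (d = -5*(-13*(-23) + 11) = -5*(299 + 11) = -5*310 = -1550)
V(T, h) = (T + h)/(29 + T)
X = -61 (X = 3 + (-81 + 17) = 3 - 64 = -61)
(X - d) - V(41, -6) = (-61 - 1*(-1550)) - (41 - 6)/(29 + 41) = (-61 + 1550) - 35/70 = 1489 - 35/70 = 1489 - 1*½ = 1489 - ½ = 2977/2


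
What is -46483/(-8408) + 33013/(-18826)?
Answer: 298757827/79144504 ≈ 3.7748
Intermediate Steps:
-46483/(-8408) + 33013/(-18826) = -46483*(-1/8408) + 33013*(-1/18826) = 46483/8408 - 33013/18826 = 298757827/79144504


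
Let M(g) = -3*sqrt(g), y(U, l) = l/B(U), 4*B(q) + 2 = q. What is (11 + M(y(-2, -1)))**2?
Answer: 64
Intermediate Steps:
B(q) = -1/2 + q/4
y(U, l) = l/(-1/2 + U/4)
(11 + M(y(-2, -1)))**2 = (11 - 3*2*sqrt(-1/(-2 - 2)))**2 = (11 - 3*2*sqrt(-1/(-4)))**2 = (11 - 3*sqrt(4*(-1)*(-1/4)))**2 = (11 - 3*sqrt(1))**2 = (11 - 3*1)**2 = (11 - 3)**2 = 8**2 = 64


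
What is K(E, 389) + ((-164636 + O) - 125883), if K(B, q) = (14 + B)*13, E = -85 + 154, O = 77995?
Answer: -211445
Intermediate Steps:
E = 69
K(B, q) = 182 + 13*B
K(E, 389) + ((-164636 + O) - 125883) = (182 + 13*69) + ((-164636 + 77995) - 125883) = (182 + 897) + (-86641 - 125883) = 1079 - 212524 = -211445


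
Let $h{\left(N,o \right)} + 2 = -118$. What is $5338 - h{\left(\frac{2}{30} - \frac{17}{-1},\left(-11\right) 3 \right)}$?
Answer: $5458$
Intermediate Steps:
$h{\left(N,o \right)} = -120$ ($h{\left(N,o \right)} = -2 - 118 = -120$)
$5338 - h{\left(\frac{2}{30} - \frac{17}{-1},\left(-11\right) 3 \right)} = 5338 - -120 = 5338 + 120 = 5458$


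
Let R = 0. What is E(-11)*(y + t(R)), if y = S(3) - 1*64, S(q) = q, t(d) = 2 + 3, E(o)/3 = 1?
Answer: -168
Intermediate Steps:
E(o) = 3 (E(o) = 3*1 = 3)
t(d) = 5
y = -61 (y = 3 - 1*64 = 3 - 64 = -61)
E(-11)*(y + t(R)) = 3*(-61 + 5) = 3*(-56) = -168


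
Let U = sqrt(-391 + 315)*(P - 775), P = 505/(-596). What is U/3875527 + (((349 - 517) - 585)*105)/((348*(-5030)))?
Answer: 5271/116696 - 462405*I*sqrt(19)/1154907046 ≈ 0.045169 - 0.0017452*I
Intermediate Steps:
P = -505/596 (P = 505*(-1/596) = -505/596 ≈ -0.84732)
U = -462405*I*sqrt(19)/298 (U = sqrt(-391 + 315)*(-505/596 - 775) = sqrt(-76)*(-462405/596) = (2*I*sqrt(19))*(-462405/596) = -462405*I*sqrt(19)/298 ≈ -6763.7*I)
U/3875527 + (((349 - 517) - 585)*105)/((348*(-5030))) = -462405*I*sqrt(19)/298/3875527 + (((349 - 517) - 585)*105)/((348*(-5030))) = -462405*I*sqrt(19)/298*(1/3875527) + ((-168 - 585)*105)/(-1750440) = -462405*I*sqrt(19)/1154907046 - 753*105*(-1/1750440) = -462405*I*sqrt(19)/1154907046 - 79065*(-1/1750440) = -462405*I*sqrt(19)/1154907046 + 5271/116696 = 5271/116696 - 462405*I*sqrt(19)/1154907046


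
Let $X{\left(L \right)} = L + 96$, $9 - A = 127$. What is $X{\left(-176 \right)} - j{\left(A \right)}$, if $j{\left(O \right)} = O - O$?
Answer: $-80$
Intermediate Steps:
$A = -118$ ($A = 9 - 127 = -118$)
$X{\left(L \right)} = 96 + L$
$j{\left(O \right)} = 0$
$X{\left(-176 \right)} - j{\left(A \right)} = \left(96 - 176\right) - 0 = -80 + 0 = -80$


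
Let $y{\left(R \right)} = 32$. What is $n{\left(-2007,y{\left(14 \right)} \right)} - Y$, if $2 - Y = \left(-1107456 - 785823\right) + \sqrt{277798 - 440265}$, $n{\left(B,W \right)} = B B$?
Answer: $2134768 + i \sqrt{162467} \approx 2.1348 \cdot 10^{6} + 403.07 i$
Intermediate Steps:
$n{\left(B,W \right)} = B^{2}$
$Y = 1893281 - i \sqrt{162467}$ ($Y = 2 - \left(\left(-1107456 - 785823\right) + \sqrt{277798 - 440265}\right) = 2 - \left(-1893279 + \sqrt{-162467}\right) = 2 - \left(-1893279 + i \sqrt{162467}\right) = 2 + \left(1893279 - i \sqrt{162467}\right) = 1893281 - i \sqrt{162467} \approx 1.8933 \cdot 10^{6} - 403.07 i$)
$n{\left(-2007,y{\left(14 \right)} \right)} - Y = \left(-2007\right)^{2} - \left(1893281 - i \sqrt{162467}\right) = 4028049 - \left(1893281 - i \sqrt{162467}\right) = 2134768 + i \sqrt{162467}$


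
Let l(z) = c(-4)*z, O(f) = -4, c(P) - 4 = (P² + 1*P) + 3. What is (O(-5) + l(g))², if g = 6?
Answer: 12100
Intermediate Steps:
c(P) = 7 + P + P² (c(P) = 4 + ((P² + 1*P) + 3) = 4 + ((P² + P) + 3) = 4 + ((P + P²) + 3) = 4 + (3 + P + P²) = 7 + P + P²)
l(z) = 19*z (l(z) = (7 - 4 + (-4)²)*z = (7 - 4 + 16)*z = 19*z)
(O(-5) + l(g))² = (-4 + 19*6)² = (-4 + 114)² = 110² = 12100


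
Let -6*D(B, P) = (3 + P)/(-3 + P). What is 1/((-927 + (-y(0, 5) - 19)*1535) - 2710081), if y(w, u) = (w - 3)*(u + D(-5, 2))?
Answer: -2/5426621 ≈ -3.6855e-7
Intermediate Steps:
D(B, P) = -(3 + P)/(6*(-3 + P))
y(w, u) = (-3 + w)*(⅚ + u) (y(w, u) = (w - 3)*(u + (-3 - 1*2)/(6*(-3 + 2))) = (-3 + w)*(u + (⅙)*(-3 - 2)/(-1)) = (-3 + w)*(u + (⅙)*(-1)*(-5)) = (-3 + w)*(u + ⅚) = (-3 + w)*(⅚ + u))
1/((-927 + (-y(0, 5) - 19)*1535) - 2710081) = 1/((-927 + (-(-5/2 - 3*5 + (⅚)*0 + 5*0) - 19)*1535) - 2710081) = 1/((-927 + (-(-5/2 - 15 + 0 + 0) - 19)*1535) - 2710081) = 1/((-927 + (-1*(-35/2) - 19)*1535) - 2710081) = 1/((-927 + (35/2 - 19)*1535) - 2710081) = 1/((-927 - 3/2*1535) - 2710081) = 1/((-927 - 4605/2) - 2710081) = 1/(-6459/2 - 2710081) = 1/(-5426621/2) = -2/5426621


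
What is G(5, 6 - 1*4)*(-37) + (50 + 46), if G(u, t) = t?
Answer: 22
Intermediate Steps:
G(5, 6 - 1*4)*(-37) + (50 + 46) = (6 - 1*4)*(-37) + (50 + 46) = (6 - 4)*(-37) + 96 = 2*(-37) + 96 = -74 + 96 = 22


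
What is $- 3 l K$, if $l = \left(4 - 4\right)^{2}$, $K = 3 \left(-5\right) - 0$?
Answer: $0$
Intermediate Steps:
$K = -15$ ($K = -15 + 0 = -15$)
$l = 0$ ($l = 0^{2} = 0$)
$- 3 l K = \left(-3\right) 0 \left(-15\right) = 0 \left(-15\right) = 0$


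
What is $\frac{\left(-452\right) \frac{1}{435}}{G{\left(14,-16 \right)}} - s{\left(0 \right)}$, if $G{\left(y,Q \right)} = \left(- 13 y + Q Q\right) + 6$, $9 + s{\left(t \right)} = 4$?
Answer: $\frac{43387}{8700} \approx 4.987$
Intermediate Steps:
$s{\left(t \right)} = -5$ ($s{\left(t \right)} = -9 + 4 = -5$)
$G{\left(y,Q \right)} = 6 + Q^{2} - 13 y$ ($G{\left(y,Q \right)} = \left(- 13 y + Q^{2}\right) + 6 = \left(Q^{2} - 13 y\right) + 6 = 6 + Q^{2} - 13 y$)
$\frac{\left(-452\right) \frac{1}{435}}{G{\left(14,-16 \right)}} - s{\left(0 \right)} = \frac{\left(-452\right) \frac{1}{435}}{6 + \left(-16\right)^{2} - 182} - -5 = \frac{\left(-452\right) \frac{1}{435}}{6 + 256 - 182} + 5 = - \frac{452}{435 \cdot 80} + 5 = \left(- \frac{452}{435}\right) \frac{1}{80} + 5 = - \frac{113}{8700} + 5 = \frac{43387}{8700}$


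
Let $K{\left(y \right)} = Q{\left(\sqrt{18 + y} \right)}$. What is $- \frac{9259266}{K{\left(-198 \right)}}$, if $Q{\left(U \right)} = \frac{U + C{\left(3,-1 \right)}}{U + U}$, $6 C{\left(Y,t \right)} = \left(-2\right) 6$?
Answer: $- \frac{55555596 \sqrt{5}}{i + 3 \sqrt{5}} \approx -1.8116 \cdot 10^{7} + 2.7006 \cdot 10^{6} i$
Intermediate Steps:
$C{\left(Y,t \right)} = -2$ ($C{\left(Y,t \right)} = \frac{\left(-2\right) 6}{6} = \frac{1}{6} \left(-12\right) = -2$)
$Q{\left(U \right)} = \frac{-2 + U}{2 U}$ ($Q{\left(U \right)} = \frac{U - 2}{U + U} = \frac{-2 + U}{2 U}$)
$K{\left(y \right)} = \frac{-2 + \sqrt{18 + y}}{2 \sqrt{18 + y}}$
$- \frac{9259266}{K{\left(-198 \right)}} = - \frac{9259266}{\frac{1}{2} - \frac{1}{\sqrt{18 - 198}}} = - \frac{9259266}{\frac{1}{2} - \frac{1}{\sqrt{-180}}} = - \frac{9259266}{\frac{1}{2} - - \frac{i \sqrt{5}}{30}} = - \frac{9259266}{\frac{1}{2} + \frac{i \sqrt{5}}{30}}$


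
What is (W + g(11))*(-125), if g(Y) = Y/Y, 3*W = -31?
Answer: 3500/3 ≈ 1166.7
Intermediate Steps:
W = -31/3 (W = (⅓)*(-31) = -31/3 ≈ -10.333)
g(Y) = 1
(W + g(11))*(-125) = (-31/3 + 1)*(-125) = -28/3*(-125) = 3500/3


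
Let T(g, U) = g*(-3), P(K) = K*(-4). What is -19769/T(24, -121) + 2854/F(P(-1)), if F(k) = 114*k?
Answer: 384173/1368 ≈ 280.83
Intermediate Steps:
P(K) = -4*K
T(g, U) = -3*g
-19769/T(24, -121) + 2854/F(P(-1)) = -19769/((-3*24)) + 2854/((114*(-4*(-1)))) = -19769/(-72) + 2854/((114*4)) = -19769*(-1/72) + 2854/456 = 19769/72 + 2854*(1/456) = 19769/72 + 1427/228 = 384173/1368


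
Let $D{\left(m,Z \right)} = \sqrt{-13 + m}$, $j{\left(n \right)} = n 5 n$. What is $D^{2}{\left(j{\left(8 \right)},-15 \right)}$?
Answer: $307$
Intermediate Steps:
$j{\left(n \right)} = 5 n^{2}$ ($j{\left(n \right)} = 5 n n = 5 n^{2}$)
$D^{2}{\left(j{\left(8 \right)},-15 \right)} = \left(\sqrt{-13 + 5 \cdot 8^{2}}\right)^{2} = \left(\sqrt{-13 + 5 \cdot 64}\right)^{2} = \left(\sqrt{-13 + 320}\right)^{2} = \left(\sqrt{307}\right)^{2} = 307$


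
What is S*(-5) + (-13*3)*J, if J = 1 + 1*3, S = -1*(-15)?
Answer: -231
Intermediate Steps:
S = 15
J = 4 (J = 1 + 3 = 4)
S*(-5) + (-13*3)*J = 15*(-5) - 13*3*4 = -75 - 39*4 = -75 - 156 = -231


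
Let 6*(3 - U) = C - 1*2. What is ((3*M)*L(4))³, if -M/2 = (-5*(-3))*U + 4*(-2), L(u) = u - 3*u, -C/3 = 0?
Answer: 8193540096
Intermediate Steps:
C = 0 (C = -3*0 = 0)
L(u) = -2*u
U = 10/3 (U = 3 - (0 - 1*2)/6 = 3 - (0 - 2)/6 = 3 - ⅙*(-2) = 3 + ⅓ = 10/3 ≈ 3.3333)
M = -84 (M = -2*(-5*(-3)*(10/3) + 4*(-2)) = -2*(15*(10/3) - 8) = -2*(50 - 8) = -2*42 = -84)
((3*M)*L(4))³ = ((3*(-84))*(-2*4))³ = (-252*(-8))³ = 2016³ = 8193540096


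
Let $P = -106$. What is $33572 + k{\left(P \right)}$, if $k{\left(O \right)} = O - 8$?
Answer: $33458$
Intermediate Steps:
$k{\left(O \right)} = -8 + O$
$33572 + k{\left(P \right)} = 33572 - 114 = 33458$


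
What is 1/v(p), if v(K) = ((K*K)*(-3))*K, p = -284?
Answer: 1/68718912 ≈ 1.4552e-8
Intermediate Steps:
v(K) = -3*K**3 (v(K) = (K**2*(-3))*K = (-3*K**2)*K = -3*K**3)
1/v(p) = 1/(-3*(-284)**3) = 1/(-3*(-22906304)) = 1/68718912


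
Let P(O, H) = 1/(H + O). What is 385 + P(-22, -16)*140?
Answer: 7245/19 ≈ 381.32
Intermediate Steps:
385 + P(-22, -16)*140 = 385 + 140/(-16 - 22) = 385 + 140/(-38) = 385 - 1/38*140 = 385 - 70/19 = 7245/19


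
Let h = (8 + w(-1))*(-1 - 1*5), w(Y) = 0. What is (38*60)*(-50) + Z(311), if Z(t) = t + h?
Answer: -113737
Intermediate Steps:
h = -48 (h = (8 + 0)*(-1 - 1*5) = 8*(-1 - 5) = 8*(-6) = -48)
Z(t) = -48 + t (Z(t) = t - 48 = -48 + t)
(38*60)*(-50) + Z(311) = (38*60)*(-50) + (-48 + 311) = 2280*(-50) + 263 = -114000 + 263 = -113737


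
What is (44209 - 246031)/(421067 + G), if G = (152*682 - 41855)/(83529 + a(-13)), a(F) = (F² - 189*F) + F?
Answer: -5795116908/12090538441 ≈ -0.47931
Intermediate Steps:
a(F) = F² - 188*F
G = 20603/28714 (G = (152*682 - 41855)/(83529 - 13*(-188 - 13)) = (103664 - 41855)/(83529 - 13*(-201)) = 61809/(83529 + 2613) = 61809/86142 = 61809*(1/86142) = 20603/28714 ≈ 0.71752)
(44209 - 246031)/(421067 + G) = (44209 - 246031)/(421067 + 20603/28714) = -201822/12090538441/28714 = -201822*28714/12090538441 = -5795116908/12090538441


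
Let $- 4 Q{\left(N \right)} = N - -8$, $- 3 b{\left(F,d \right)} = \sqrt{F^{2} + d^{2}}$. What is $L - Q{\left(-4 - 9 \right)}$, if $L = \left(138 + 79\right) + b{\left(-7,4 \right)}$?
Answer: $\frac{863}{4} - \frac{\sqrt{65}}{3} \approx 213.06$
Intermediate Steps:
$b{\left(F,d \right)} = - \frac{\sqrt{F^{2} + d^{2}}}{3}$
$Q{\left(N \right)} = -2 - \frac{N}{4}$ ($Q{\left(N \right)} = - \frac{N - -8}{4} = - \frac{N + 8}{4} = - \frac{8 + N}{4} = -2 - \frac{N}{4}$)
$L = 217 - \frac{\sqrt{65}}{3}$ ($L = \left(138 + 79\right) - \frac{\sqrt{\left(-7\right)^{2} + 4^{2}}}{3} = 217 - \frac{\sqrt{49 + 16}}{3} = 217 - \frac{\sqrt{65}}{3} \approx 214.31$)
$L - Q{\left(-4 - 9 \right)} = \left(217 - \frac{\sqrt{65}}{3}\right) - \left(-2 - \frac{-4 - 9}{4}\right) = \left(217 - \frac{\sqrt{65}}{3}\right) - \left(-2 - - \frac{13}{4}\right) = \left(217 - \frac{\sqrt{65}}{3}\right) - \left(-2 + \frac{13}{4}\right) = \left(217 - \frac{\sqrt{65}}{3}\right) - \frac{5}{4} = \frac{863}{4} - \frac{\sqrt{65}}{3}$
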